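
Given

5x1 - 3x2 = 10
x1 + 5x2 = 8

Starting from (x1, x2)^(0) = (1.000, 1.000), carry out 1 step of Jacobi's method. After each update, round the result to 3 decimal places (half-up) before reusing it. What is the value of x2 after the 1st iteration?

1.400

Iteration 1:
  x1 = (10 - (-3)·1.000) / (5) = 2.600
  x2 = (8 - (1)·1.000) / (5) = 1.400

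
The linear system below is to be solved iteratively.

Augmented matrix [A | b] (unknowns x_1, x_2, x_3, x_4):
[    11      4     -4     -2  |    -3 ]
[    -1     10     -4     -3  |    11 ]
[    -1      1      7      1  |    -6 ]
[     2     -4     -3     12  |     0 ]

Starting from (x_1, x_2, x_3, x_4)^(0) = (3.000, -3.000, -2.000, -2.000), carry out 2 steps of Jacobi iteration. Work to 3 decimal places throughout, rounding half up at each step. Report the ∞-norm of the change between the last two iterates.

Iteration 1:
  x_1 = (-3 - (4)·-3.000 - (-4)·-2.000 - (-2)·-2.000) / (11) = -0.273
  x_2 = (11 - (-1)·3.000 - (-4)·-2.000 - (-3)·-2.000) / (10) = 0.000
  x_3 = (-6 - (-1)·3.000 - (1)·-3.000 - (1)·-2.000) / (7) = 0.286
  x_4 = (0 - (2)·3.000 - (-4)·-3.000 - (-3)·-2.000) / (12) = -2.000
Iteration 2:
  x_1 = (-3 - (4)·0.000 - (-4)·0.286 - (-2)·-2.000) / (11) = -0.532
  x_2 = (11 - (-1)·-0.273 - (-4)·0.286 - (-3)·-2.000) / (10) = 0.587
  x_3 = (-6 - (-1)·-0.273 - (1)·0.000 - (1)·-2.000) / (7) = -0.610
  x_4 = (0 - (2)·-0.273 - (-4)·0.000 - (-3)·0.286) / (12) = 0.117
Change: (-0.259, 0.587, -0.896, 2.117) → max |·| = 2.117

2.117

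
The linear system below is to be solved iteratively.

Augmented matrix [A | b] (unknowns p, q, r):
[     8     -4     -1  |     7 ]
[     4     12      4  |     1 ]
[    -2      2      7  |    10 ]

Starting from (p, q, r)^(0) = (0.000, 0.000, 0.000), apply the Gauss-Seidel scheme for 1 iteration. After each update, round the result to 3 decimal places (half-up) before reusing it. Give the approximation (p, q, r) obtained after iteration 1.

Iteration 1:
  p = (7 - (-4)·0.000 - (-1)·0.000) / (8) = 0.875
  q = (1 - (4)·0.875 - (4)·0.000) / (12) = -0.208
  r = (10 - (-2)·0.875 - (2)·-0.208) / (7) = 1.738

(0.875, -0.208, 1.738)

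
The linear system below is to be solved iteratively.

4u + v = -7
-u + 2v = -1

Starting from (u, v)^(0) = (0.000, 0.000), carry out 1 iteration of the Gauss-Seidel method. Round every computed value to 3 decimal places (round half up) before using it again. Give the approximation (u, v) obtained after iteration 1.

(-1.750, -1.375)

Iteration 1:
  u = (-7 - (1)·0.000) / (4) = -1.750
  v = (-1 - (-1)·-1.750) / (2) = -1.375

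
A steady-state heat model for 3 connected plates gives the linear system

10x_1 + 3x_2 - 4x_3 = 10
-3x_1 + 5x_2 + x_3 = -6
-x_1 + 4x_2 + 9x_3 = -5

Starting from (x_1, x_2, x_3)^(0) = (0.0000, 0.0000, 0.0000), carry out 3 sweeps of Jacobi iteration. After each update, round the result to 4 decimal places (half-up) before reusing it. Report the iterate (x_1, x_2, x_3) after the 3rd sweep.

Iteration 1:
  x_1 = (10 - (3)·0.0000 - (-4)·0.0000) / (10) = 1.0000
  x_2 = (-6 - (-3)·0.0000 - (1)·0.0000) / (5) = -1.2000
  x_3 = (-5 - (-1)·0.0000 - (4)·0.0000) / (9) = -0.5556
Iteration 2:
  x_1 = (10 - (3)·-1.2000 - (-4)·-0.5556) / (10) = 1.1378
  x_2 = (-6 - (-3)·1.0000 - (1)·-0.5556) / (5) = -0.4889
  x_3 = (-5 - (-1)·1.0000 - (4)·-1.2000) / (9) = 0.0889
Iteration 3:
  x_1 = (10 - (3)·-0.4889 - (-4)·0.0889) / (10) = 1.1822
  x_2 = (-6 - (-3)·1.1378 - (1)·0.0889) / (5) = -0.5351
  x_3 = (-5 - (-1)·1.1378 - (4)·-0.4889) / (9) = -0.2118

(1.1822, -0.5351, -0.2118)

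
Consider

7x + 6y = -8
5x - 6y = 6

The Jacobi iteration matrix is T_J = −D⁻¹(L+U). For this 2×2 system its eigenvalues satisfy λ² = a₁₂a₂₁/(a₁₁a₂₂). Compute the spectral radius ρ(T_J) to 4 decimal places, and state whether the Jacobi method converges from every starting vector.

a₁₂a₂₁/(a₁₁a₂₂) = (6)·(5) / ((7)·(-6)) = -0.714286
ρ = √|-0.714286| = √0.714286 = 0.8452
ρ < 1, so Jacobi converges

0.8452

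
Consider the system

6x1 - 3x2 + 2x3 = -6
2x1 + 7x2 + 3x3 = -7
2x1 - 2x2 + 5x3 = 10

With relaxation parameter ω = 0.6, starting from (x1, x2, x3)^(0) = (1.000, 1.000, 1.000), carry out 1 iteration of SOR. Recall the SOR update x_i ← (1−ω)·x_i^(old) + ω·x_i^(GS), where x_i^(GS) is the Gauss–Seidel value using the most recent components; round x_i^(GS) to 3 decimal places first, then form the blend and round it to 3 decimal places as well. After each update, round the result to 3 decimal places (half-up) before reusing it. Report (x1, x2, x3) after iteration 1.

Iteration 1:
  x1: GS value = (-6 - (-3)·1.000 - (2)·1.000) / (6) = -0.833;  x1 ← (1−ω)·1.000 + ω·-0.833 = -0.100
  x2: GS value = (-7 - (2)·-0.100 - (3)·1.000) / (7) = -1.400;  x2 ← (1−ω)·1.000 + ω·-1.400 = -0.440
  x3: GS value = (10 - (2)·-0.100 - (-2)·-0.440) / (5) = 1.864;  x3 ← (1−ω)·1.000 + ω·1.864 = 1.518

(-0.100, -0.440, 1.518)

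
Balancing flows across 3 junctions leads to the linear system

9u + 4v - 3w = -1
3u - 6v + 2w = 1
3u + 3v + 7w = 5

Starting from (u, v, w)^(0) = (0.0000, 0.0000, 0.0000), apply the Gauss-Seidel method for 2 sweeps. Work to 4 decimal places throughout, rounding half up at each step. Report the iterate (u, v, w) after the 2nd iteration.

Iteration 1:
  u = (-1 - (4)·0.0000 - (-3)·0.0000) / (9) = -0.1111
  v = (1 - (3)·-0.1111 - (2)·0.0000) / (-6) = -0.2222
  w = (5 - (3)·-0.1111 - (3)·-0.2222) / (7) = 0.8571
Iteration 2:
  u = (-1 - (4)·-0.2222 - (-3)·0.8571) / (9) = 0.2733
  v = (1 - (3)·0.2733 - (2)·0.8571) / (-6) = 0.2557
  w = (5 - (3)·0.2733 - (3)·0.2557) / (7) = 0.4876

(0.2733, 0.2557, 0.4876)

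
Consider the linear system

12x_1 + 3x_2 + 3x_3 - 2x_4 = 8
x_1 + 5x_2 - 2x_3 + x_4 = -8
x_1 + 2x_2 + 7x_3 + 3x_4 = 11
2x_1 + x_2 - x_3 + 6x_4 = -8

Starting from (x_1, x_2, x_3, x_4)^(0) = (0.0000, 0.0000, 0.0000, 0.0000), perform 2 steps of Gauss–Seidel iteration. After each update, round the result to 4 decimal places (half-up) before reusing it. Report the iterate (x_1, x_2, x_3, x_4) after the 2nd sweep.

(0.4508, -0.7140, 2.1131, -1.0124)

Iteration 1:
  x_1 = (8 - (3)·0.0000 - (3)·0.0000 - (-2)·0.0000) / (12) = 0.6667
  x_2 = (-8 - (1)·0.6667 - (-2)·0.0000 - (1)·0.0000) / (5) = -1.7333
  x_3 = (11 - (1)·0.6667 - (2)·-1.7333 - (3)·0.0000) / (7) = 1.9714
  x_4 = (-8 - (2)·0.6667 - (1)·-1.7333 - (-1)·1.9714) / (6) = -0.9381
Iteration 2:
  x_1 = (8 - (3)·-1.7333 - (3)·1.9714 - (-2)·-0.9381) / (12) = 0.4508
  x_2 = (-8 - (1)·0.4508 - (-2)·1.9714 - (1)·-0.9381) / (5) = -0.7140
  x_3 = (11 - (1)·0.4508 - (2)·-0.7140 - (3)·-0.9381) / (7) = 2.1131
  x_4 = (-8 - (2)·0.4508 - (1)·-0.7140 - (-1)·2.1131) / (6) = -1.0124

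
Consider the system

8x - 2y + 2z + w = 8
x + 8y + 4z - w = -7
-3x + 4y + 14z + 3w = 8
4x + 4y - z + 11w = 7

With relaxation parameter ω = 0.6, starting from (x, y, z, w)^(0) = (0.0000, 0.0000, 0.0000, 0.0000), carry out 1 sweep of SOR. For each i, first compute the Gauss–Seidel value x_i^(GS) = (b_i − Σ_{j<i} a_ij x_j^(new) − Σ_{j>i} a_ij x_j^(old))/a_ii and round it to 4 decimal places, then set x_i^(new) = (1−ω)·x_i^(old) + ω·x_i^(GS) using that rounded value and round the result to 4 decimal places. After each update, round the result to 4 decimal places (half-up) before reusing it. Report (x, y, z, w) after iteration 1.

Iteration 1:
  x: GS value = (8 - (-2)·0.0000 - (2)·0.0000 - (1)·0.0000) / (8) = 1.0000;  x ← (1−ω)·0.0000 + ω·1.0000 = 0.6000
  y: GS value = (-7 - (1)·0.6000 - (4)·0.0000 - (-1)·0.0000) / (8) = -0.9500;  y ← (1−ω)·0.0000 + ω·-0.9500 = -0.5700
  z: GS value = (8 - (-3)·0.6000 - (4)·-0.5700 - (3)·0.0000) / (14) = 0.8629;  z ← (1−ω)·0.0000 + ω·0.8629 = 0.5177
  w: GS value = (7 - (4)·0.6000 - (4)·-0.5700 - (-1)·0.5177) / (11) = 0.6725;  w ← (1−ω)·0.0000 + ω·0.6725 = 0.4035

(0.6000, -0.5700, 0.5177, 0.4035)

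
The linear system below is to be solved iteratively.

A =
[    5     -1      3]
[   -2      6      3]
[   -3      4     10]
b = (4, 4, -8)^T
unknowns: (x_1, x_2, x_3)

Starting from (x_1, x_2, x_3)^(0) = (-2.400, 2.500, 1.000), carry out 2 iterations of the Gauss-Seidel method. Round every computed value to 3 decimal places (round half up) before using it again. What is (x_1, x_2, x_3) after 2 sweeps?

(1.330, 1.485, -0.995)

Iteration 1:
  x_1 = (4 - (-1)·2.500 - (3)·1.000) / (5) = 0.700
  x_2 = (4 - (-2)·0.700 - (3)·1.000) / (6) = 0.400
  x_3 = (-8 - (-3)·0.700 - (4)·0.400) / (10) = -0.750
Iteration 2:
  x_1 = (4 - (-1)·0.400 - (3)·-0.750) / (5) = 1.330
  x_2 = (4 - (-2)·1.330 - (3)·-0.750) / (6) = 1.485
  x_3 = (-8 - (-3)·1.330 - (4)·1.485) / (10) = -0.995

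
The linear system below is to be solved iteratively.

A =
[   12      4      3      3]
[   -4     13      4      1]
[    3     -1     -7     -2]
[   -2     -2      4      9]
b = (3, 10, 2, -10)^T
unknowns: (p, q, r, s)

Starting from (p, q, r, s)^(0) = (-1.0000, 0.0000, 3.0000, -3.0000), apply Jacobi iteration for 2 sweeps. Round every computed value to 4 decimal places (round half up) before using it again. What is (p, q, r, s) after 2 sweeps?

Iteration 1:
  p = (3 - (4)·0.0000 - (3)·3.0000 - (3)·-3.0000) / (12) = 0.2500
  q = (10 - (-4)·-1.0000 - (4)·3.0000 - (1)·-3.0000) / (13) = -0.2308
  r = (2 - (3)·-1.0000 - (-1)·0.0000 - (-2)·-3.0000) / (-7) = 0.1429
  s = (-10 - (-2)·-1.0000 - (-2)·0.0000 - (4)·3.0000) / (9) = -2.6667
Iteration 2:
  p = (3 - (4)·-0.2308 - (3)·0.1429 - (3)·-2.6667) / (12) = 0.9579
  q = (10 - (-4)·0.2500 - (4)·0.1429 - (1)·-2.6667) / (13) = 1.0073
  r = (2 - (3)·0.2500 - (-1)·-0.2308 - (-2)·-2.6667) / (-7) = 0.6163
  s = (-10 - (-2)·0.2500 - (-2)·-0.2308 - (4)·0.1429) / (9) = -1.1704

(0.9579, 1.0073, 0.6163, -1.1704)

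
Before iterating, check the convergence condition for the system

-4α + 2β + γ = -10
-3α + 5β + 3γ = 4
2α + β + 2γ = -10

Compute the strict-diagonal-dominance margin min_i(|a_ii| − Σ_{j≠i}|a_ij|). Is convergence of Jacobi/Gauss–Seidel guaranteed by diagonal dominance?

-1

row 1: |-4| − (2+1) = 1
row 2: |5| − (3+3) = -1
row 3: |2| − (2+1) = -1
minimum over rows = -1 → not strictly diagonally dominant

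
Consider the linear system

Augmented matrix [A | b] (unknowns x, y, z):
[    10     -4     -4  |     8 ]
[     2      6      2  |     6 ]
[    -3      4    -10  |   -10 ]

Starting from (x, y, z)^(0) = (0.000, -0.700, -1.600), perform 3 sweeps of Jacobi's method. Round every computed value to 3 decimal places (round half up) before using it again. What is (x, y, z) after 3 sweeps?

(1.780, -0.117, 0.810)

Iteration 1:
  x = (8 - (-4)·-0.700 - (-4)·-1.600) / (10) = -0.120
  y = (6 - (2)·0.000 - (2)·-1.600) / (6) = 1.533
  z = (-10 - (-3)·0.000 - (4)·-0.700) / (-10) = 0.720
Iteration 2:
  x = (8 - (-4)·1.533 - (-4)·0.720) / (10) = 1.701
  y = (6 - (2)·-0.120 - (2)·0.720) / (6) = 0.800
  z = (-10 - (-3)·-0.120 - (4)·1.533) / (-10) = 1.649
Iteration 3:
  x = (8 - (-4)·0.800 - (-4)·1.649) / (10) = 1.780
  y = (6 - (2)·1.701 - (2)·1.649) / (6) = -0.117
  z = (-10 - (-3)·1.701 - (4)·0.800) / (-10) = 0.810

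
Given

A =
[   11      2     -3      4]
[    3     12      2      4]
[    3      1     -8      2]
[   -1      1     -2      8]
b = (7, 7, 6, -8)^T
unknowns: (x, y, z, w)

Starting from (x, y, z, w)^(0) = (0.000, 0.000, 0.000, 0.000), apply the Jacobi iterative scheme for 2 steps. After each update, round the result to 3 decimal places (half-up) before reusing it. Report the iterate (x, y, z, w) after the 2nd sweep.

(0.689, 0.883, -0.689, -1.181)

Iteration 1:
  x = (7 - (2)·0.000 - (-3)·0.000 - (4)·0.000) / (11) = 0.636
  y = (7 - (3)·0.000 - (2)·0.000 - (4)·0.000) / (12) = 0.583
  z = (6 - (3)·0.000 - (1)·0.000 - (2)·0.000) / (-8) = -0.750
  w = (-8 - (-1)·0.000 - (1)·0.000 - (-2)·0.000) / (8) = -1.000
Iteration 2:
  x = (7 - (2)·0.583 - (-3)·-0.750 - (4)·-1.000) / (11) = 0.689
  y = (7 - (3)·0.636 - (2)·-0.750 - (4)·-1.000) / (12) = 0.883
  z = (6 - (3)·0.636 - (1)·0.583 - (2)·-1.000) / (-8) = -0.689
  w = (-8 - (-1)·0.636 - (1)·0.583 - (-2)·-0.750) / (8) = -1.181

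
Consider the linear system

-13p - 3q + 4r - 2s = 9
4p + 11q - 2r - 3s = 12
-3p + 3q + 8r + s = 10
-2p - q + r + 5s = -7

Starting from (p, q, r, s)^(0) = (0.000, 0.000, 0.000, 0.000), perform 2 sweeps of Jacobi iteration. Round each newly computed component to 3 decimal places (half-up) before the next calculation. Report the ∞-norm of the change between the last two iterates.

Iteration 1:
  p = (9 - (-3)·0.000 - (4)·0.000 - (-2)·0.000) / (-13) = -0.692
  q = (12 - (4)·0.000 - (-2)·0.000 - (-3)·0.000) / (11) = 1.091
  r = (10 - (-3)·0.000 - (3)·0.000 - (1)·0.000) / (8) = 1.250
  s = (-7 - (-2)·0.000 - (-1)·0.000 - (1)·0.000) / (5) = -1.400
Iteration 2:
  p = (9 - (-3)·1.091 - (4)·1.250 - (-2)·-1.400) / (-13) = -0.344
  q = (12 - (4)·-0.692 - (-2)·1.250 - (-3)·-1.400) / (11) = 1.188
  r = (10 - (-3)·-0.692 - (3)·1.091 - (1)·-1.400) / (8) = 0.756
  s = (-7 - (-2)·-0.692 - (-1)·1.091 - (1)·1.250) / (5) = -1.709
Change: (0.348, 0.097, -0.494, -0.309) → max |·| = 0.494

0.494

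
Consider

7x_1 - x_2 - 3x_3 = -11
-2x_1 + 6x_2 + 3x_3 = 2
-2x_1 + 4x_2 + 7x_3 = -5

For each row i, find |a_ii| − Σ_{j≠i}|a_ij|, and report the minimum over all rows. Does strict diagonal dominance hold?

row 1: |7| − (1+3) = 3
row 2: |6| − (2+3) = 1
row 3: |7| − (2+4) = 1
minimum over rows = 1 → strictly diagonally dominant (convergence guaranteed)

1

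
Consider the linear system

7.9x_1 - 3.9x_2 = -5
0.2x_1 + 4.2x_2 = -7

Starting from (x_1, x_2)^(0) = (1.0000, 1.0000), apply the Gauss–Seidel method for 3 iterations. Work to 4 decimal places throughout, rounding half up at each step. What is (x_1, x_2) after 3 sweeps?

(-1.4216, -1.5990)

Iteration 1:
  x_1 = (-5 - (-3.9)·1.0000) / (7.9) = -0.1392
  x_2 = (-7 - (0.2)·-0.1392) / (4.2) = -1.6600
Iteration 2:
  x_1 = (-5 - (-3.9)·-1.6600) / (7.9) = -1.4524
  x_2 = (-7 - (0.2)·-1.4524) / (4.2) = -1.5975
Iteration 3:
  x_1 = (-5 - (-3.9)·-1.5975) / (7.9) = -1.4216
  x_2 = (-7 - (0.2)·-1.4216) / (4.2) = -1.5990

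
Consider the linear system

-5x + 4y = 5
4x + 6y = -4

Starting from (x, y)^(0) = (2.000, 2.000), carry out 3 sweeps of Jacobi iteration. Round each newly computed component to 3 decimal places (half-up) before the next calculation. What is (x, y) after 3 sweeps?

Iteration 1:
  x = (5 - (4)·2.000) / (-5) = 0.600
  y = (-4 - (4)·2.000) / (6) = -2.000
Iteration 2:
  x = (5 - (4)·-2.000) / (-5) = -2.600
  y = (-4 - (4)·0.600) / (6) = -1.067
Iteration 3:
  x = (5 - (4)·-1.067) / (-5) = -1.854
  y = (-4 - (4)·-2.600) / (6) = 1.067

(-1.854, 1.067)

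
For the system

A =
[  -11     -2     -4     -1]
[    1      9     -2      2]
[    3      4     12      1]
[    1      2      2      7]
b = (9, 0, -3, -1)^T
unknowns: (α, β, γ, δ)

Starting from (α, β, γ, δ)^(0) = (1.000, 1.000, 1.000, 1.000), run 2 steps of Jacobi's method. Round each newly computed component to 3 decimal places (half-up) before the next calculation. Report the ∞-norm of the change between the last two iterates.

Iteration 1:
  α = (9 - (-2)·1.000 - (-4)·1.000 - (-1)·1.000) / (-11) = -1.455
  β = (0 - (1)·1.000 - (-2)·1.000 - (2)·1.000) / (9) = -0.111
  γ = (-3 - (3)·1.000 - (4)·1.000 - (1)·1.000) / (12) = -0.917
  δ = (-1 - (1)·1.000 - (2)·1.000 - (2)·1.000) / (7) = -0.857
Iteration 2:
  α = (9 - (-2)·-0.111 - (-4)·-0.917 - (-1)·-0.857) / (-11) = -0.387
  β = (0 - (1)·-1.455 - (-2)·-0.917 - (2)·-0.857) / (9) = 0.148
  γ = (-3 - (3)·-1.455 - (4)·-0.111 - (1)·-0.857) / (12) = 0.222
  δ = (-1 - (1)·-1.455 - (2)·-0.111 - (2)·-0.917) / (7) = 0.359
Change: (1.068, 0.259, 1.139, 1.216) → max |·| = 1.216

1.216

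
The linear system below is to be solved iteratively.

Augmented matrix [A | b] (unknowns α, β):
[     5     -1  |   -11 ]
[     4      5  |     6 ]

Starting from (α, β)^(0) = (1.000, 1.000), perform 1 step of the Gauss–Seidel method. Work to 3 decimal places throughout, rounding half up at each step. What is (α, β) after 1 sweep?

Iteration 1:
  α = (-11 - (-1)·1.000) / (5) = -2.000
  β = (6 - (4)·-2.000) / (5) = 2.800

(-2.000, 2.800)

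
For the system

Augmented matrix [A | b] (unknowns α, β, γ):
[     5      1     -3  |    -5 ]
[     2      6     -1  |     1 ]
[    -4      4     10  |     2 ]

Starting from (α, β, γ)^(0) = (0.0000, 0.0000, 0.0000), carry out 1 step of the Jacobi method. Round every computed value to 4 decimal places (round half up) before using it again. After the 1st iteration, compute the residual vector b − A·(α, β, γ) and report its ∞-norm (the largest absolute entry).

Iteration 1:
  α = (-5 - (1)·0.0000 - (-3)·0.0000) / (5) = -1.0000
  β = (1 - (2)·0.0000 - (-1)·0.0000) / (6) = 0.1667
  γ = (2 - (-4)·0.0000 - (4)·0.0000) / (10) = 0.2000
Residual b − A·x = (0.4333, 2.1998, -4.6668); ∞-norm = 4.6668

4.6668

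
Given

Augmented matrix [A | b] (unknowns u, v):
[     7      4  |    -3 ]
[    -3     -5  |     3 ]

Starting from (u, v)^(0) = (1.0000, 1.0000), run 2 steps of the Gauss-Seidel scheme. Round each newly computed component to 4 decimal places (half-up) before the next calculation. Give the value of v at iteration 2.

-0.3428

Iteration 1:
  u = (-3 - (4)·1.0000) / (7) = -1.0000
  v = (3 - (-3)·-1.0000) / (-5) = 0.0000
Iteration 2:
  u = (-3 - (4)·0.0000) / (7) = -0.4286
  v = (3 - (-3)·-0.4286) / (-5) = -0.3428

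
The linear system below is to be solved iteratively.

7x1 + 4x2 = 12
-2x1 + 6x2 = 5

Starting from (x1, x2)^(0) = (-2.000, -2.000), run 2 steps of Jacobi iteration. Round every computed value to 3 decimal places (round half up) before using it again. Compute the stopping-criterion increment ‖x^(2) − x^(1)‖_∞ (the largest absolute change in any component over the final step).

Iteration 1:
  x1 = (12 - (4)·-2.000) / (7) = 2.857
  x2 = (5 - (-2)·-2.000) / (6) = 0.167
Iteration 2:
  x1 = (12 - (4)·0.167) / (7) = 1.619
  x2 = (5 - (-2)·2.857) / (6) = 1.786
Change: (-1.238, 1.619) → max |·| = 1.619

1.619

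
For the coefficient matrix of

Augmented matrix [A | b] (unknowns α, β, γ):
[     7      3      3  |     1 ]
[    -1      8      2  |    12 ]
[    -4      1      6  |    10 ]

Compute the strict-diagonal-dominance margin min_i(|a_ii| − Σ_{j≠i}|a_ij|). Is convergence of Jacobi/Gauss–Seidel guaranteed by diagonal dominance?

row 1: |7| − (3+3) = 1
row 2: |8| − (1+2) = 5
row 3: |6| − (4+1) = 1
minimum over rows = 1 → strictly diagonally dominant (convergence guaranteed)

1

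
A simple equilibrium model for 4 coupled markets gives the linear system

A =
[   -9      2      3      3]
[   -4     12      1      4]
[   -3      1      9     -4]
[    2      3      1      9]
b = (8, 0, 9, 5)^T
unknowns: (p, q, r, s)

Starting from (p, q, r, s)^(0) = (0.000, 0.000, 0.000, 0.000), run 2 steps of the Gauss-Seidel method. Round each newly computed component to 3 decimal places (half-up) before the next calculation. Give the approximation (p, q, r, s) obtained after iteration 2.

(-0.452, -0.469, 1.244, 0.674)

Iteration 1:
  p = (8 - (2)·0.000 - (3)·0.000 - (3)·0.000) / (-9) = -0.889
  q = (0 - (-4)·-0.889 - (1)·0.000 - (4)·0.000) / (12) = -0.296
  r = (9 - (-3)·-0.889 - (1)·-0.296 - (-4)·0.000) / (9) = 0.737
  s = (5 - (2)·-0.889 - (3)·-0.296 - (1)·0.737) / (9) = 0.770
Iteration 2:
  p = (8 - (2)·-0.296 - (3)·0.737 - (3)·0.770) / (-9) = -0.452
  q = (0 - (-4)·-0.452 - (1)·0.737 - (4)·0.770) / (12) = -0.469
  r = (9 - (-3)·-0.452 - (1)·-0.469 - (-4)·0.770) / (9) = 1.244
  s = (5 - (2)·-0.452 - (3)·-0.469 - (1)·1.244) / (9) = 0.674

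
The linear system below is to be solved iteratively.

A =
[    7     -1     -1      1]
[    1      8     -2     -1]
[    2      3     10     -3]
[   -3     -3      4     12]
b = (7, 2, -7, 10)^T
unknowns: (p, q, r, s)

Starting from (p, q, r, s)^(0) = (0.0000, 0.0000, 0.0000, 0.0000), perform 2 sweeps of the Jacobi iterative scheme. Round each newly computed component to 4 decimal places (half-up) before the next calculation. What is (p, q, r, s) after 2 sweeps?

(0.8167, 0.0542, -0.7250, 1.3792)

Iteration 1:
  p = (7 - (-1)·0.0000 - (-1)·0.0000 - (1)·0.0000) / (7) = 1.0000
  q = (2 - (1)·0.0000 - (-2)·0.0000 - (-1)·0.0000) / (8) = 0.2500
  r = (-7 - (2)·0.0000 - (3)·0.0000 - (-3)·0.0000) / (10) = -0.7000
  s = (10 - (-3)·0.0000 - (-3)·0.0000 - (4)·0.0000) / (12) = 0.8333
Iteration 2:
  p = (7 - (-1)·0.2500 - (-1)·-0.7000 - (1)·0.8333) / (7) = 0.8167
  q = (2 - (1)·1.0000 - (-2)·-0.7000 - (-1)·0.8333) / (8) = 0.0542
  r = (-7 - (2)·1.0000 - (3)·0.2500 - (-3)·0.8333) / (10) = -0.7250
  s = (10 - (-3)·1.0000 - (-3)·0.2500 - (4)·-0.7000) / (12) = 1.3792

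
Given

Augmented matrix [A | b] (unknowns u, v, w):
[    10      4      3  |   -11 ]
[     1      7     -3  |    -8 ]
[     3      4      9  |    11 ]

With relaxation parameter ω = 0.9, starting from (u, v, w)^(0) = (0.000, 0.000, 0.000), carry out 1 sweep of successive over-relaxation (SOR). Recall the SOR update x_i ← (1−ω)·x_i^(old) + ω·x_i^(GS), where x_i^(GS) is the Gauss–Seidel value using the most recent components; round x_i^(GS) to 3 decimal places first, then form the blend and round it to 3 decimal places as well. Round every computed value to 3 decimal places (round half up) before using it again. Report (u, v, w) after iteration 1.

(-0.990, -0.901, 1.758)

Iteration 1:
  u: GS value = (-11 - (4)·0.000 - (3)·0.000) / (10) = -1.100;  u ← (1−ω)·0.000 + ω·-1.100 = -0.990
  v: GS value = (-8 - (1)·-0.990 - (-3)·0.000) / (7) = -1.001;  v ← (1−ω)·0.000 + ω·-1.001 = -0.901
  w: GS value = (11 - (3)·-0.990 - (4)·-0.901) / (9) = 1.953;  w ← (1−ω)·0.000 + ω·1.953 = 1.758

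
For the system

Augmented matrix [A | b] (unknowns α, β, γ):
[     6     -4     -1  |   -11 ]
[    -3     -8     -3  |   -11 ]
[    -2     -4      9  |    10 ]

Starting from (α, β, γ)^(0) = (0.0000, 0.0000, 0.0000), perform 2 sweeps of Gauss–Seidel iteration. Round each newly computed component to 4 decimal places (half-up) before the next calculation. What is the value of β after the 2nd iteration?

0.8380

Iteration 1:
  α = (-11 - (-4)·0.0000 - (-1)·0.0000) / (6) = -1.8333
  β = (-11 - (-3)·-1.8333 - (-3)·0.0000) / (-8) = 2.0625
  γ = (10 - (-2)·-1.8333 - (-4)·2.0625) / (9) = 1.6204
Iteration 2:
  α = (-11 - (-4)·2.0625 - (-1)·1.6204) / (6) = -0.1883
  β = (-11 - (-3)·-0.1883 - (-3)·1.6204) / (-8) = 0.8380
  γ = (10 - (-2)·-0.1883 - (-4)·0.8380) / (9) = 1.4417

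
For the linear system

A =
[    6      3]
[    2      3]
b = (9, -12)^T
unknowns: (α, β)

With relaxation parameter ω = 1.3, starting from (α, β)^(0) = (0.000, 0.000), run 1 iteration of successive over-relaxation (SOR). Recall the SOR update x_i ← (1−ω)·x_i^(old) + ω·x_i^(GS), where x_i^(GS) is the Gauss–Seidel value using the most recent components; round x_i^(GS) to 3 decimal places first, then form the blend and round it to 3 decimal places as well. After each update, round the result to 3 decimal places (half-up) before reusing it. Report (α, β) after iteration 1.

Iteration 1:
  α: GS value = (9 - (3)·0.000) / (6) = 1.500;  α ← (1−ω)·0.000 + ω·1.500 = 1.950
  β: GS value = (-12 - (2)·1.950) / (3) = -5.300;  β ← (1−ω)·0.000 + ω·-5.300 = -6.890

(1.950, -6.890)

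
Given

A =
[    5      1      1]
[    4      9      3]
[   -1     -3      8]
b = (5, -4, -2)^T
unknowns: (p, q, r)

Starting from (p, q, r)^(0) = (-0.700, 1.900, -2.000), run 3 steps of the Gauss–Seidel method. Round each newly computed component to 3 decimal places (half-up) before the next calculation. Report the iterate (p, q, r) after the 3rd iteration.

Iteration 1:
  p = (5 - (1)·1.900 - (1)·-2.000) / (5) = 1.020
  q = (-4 - (4)·1.020 - (3)·-2.000) / (9) = -0.231
  r = (-2 - (-1)·1.020 - (-3)·-0.231) / (8) = -0.209
Iteration 2:
  p = (5 - (1)·-0.231 - (1)·-0.209) / (5) = 1.088
  q = (-4 - (4)·1.088 - (3)·-0.209) / (9) = -0.858
  r = (-2 - (-1)·1.088 - (-3)·-0.858) / (8) = -0.436
Iteration 3:
  p = (5 - (1)·-0.858 - (1)·-0.436) / (5) = 1.259
  q = (-4 - (4)·1.259 - (3)·-0.436) / (9) = -0.859
  r = (-2 - (-1)·1.259 - (-3)·-0.859) / (8) = -0.415

(1.259, -0.859, -0.415)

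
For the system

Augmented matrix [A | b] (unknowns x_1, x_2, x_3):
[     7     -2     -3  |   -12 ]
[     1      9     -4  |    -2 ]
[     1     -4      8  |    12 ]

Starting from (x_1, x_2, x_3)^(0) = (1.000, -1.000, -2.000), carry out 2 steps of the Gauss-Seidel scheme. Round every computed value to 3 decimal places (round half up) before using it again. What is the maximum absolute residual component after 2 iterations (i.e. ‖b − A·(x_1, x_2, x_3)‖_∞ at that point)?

Iteration 1:
  x_1 = (-12 - (-2)·-1.000 - (-3)·-2.000) / (7) = -2.857
  x_2 = (-2 - (1)·-2.857 - (-4)·-2.000) / (9) = -0.794
  x_3 = (12 - (1)·-2.857 - (-4)·-0.794) / (8) = 1.460
Iteration 2:
  x_1 = (-12 - (-2)·-0.794 - (-3)·1.460) / (7) = -1.315
  x_2 = (-2 - (1)·-1.315 - (-4)·1.460) / (9) = 0.573
  x_3 = (12 - (1)·-1.315 - (-4)·0.573) / (8) = 1.951
Residual b − A·x = (4.204, 1.962, -0.001); ∞-norm = 4.204

4.204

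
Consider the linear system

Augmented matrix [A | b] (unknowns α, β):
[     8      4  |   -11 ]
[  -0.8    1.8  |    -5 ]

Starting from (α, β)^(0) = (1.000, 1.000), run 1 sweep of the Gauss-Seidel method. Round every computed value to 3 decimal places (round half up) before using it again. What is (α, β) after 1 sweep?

(-1.875, -3.611)

Iteration 1:
  α = (-11 - (4)·1.000) / (8) = -1.875
  β = (-5 - (-0.8)·-1.875) / (1.8) = -3.611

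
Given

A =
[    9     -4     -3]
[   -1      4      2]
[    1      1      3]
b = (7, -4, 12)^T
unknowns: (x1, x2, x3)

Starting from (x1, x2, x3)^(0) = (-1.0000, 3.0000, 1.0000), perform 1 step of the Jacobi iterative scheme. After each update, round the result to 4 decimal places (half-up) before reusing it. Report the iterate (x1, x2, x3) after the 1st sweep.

Iteration 1:
  x1 = (7 - (-4)·3.0000 - (-3)·1.0000) / (9) = 2.4444
  x2 = (-4 - (-1)·-1.0000 - (2)·1.0000) / (4) = -1.7500
  x3 = (12 - (1)·-1.0000 - (1)·3.0000) / (3) = 3.3333

(2.4444, -1.7500, 3.3333)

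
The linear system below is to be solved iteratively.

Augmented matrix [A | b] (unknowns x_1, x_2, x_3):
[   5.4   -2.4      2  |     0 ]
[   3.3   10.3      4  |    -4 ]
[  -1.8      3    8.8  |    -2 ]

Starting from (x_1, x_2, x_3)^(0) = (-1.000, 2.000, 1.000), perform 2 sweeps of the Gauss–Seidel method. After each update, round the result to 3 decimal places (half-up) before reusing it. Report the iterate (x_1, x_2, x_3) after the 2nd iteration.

(-0.493, -0.308, -0.223)

Iteration 1:
  x_1 = (0 - (-2.4)·2.000 - (2)·1.000) / (5.4) = 0.519
  x_2 = (-4 - (3.3)·0.519 - (4)·1.000) / (10.3) = -0.943
  x_3 = (-2 - (-1.8)·0.519 - (3)·-0.943) / (8.8) = 0.200
Iteration 2:
  x_1 = (0 - (-2.4)·-0.943 - (2)·0.200) / (5.4) = -0.493
  x_2 = (-4 - (3.3)·-0.493 - (4)·0.200) / (10.3) = -0.308
  x_3 = (-2 - (-1.8)·-0.493 - (3)·-0.308) / (8.8) = -0.223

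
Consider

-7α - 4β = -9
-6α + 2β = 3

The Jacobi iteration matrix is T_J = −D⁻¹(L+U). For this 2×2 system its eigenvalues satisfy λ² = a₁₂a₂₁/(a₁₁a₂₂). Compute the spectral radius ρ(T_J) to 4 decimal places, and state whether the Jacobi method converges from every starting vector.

1.3093

a₁₂a₂₁/(a₁₁a₂₂) = (-4)·(-6) / ((-7)·(2)) = -1.714286
ρ = √|-1.714286| = √1.714286 = 1.3093
ρ > 1, so Jacobi diverges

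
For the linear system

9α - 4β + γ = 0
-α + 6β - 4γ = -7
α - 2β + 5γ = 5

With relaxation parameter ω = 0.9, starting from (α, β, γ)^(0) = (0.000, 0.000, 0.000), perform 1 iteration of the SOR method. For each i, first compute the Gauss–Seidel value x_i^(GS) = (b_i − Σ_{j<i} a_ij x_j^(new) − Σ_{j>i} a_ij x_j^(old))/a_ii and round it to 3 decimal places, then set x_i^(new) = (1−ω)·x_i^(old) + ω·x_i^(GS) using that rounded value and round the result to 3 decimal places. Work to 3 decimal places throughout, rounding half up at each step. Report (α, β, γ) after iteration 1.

Iteration 1:
  α: GS value = (0 - (-4)·0.000 - (1)·0.000) / (9) = 0.000;  α ← (1−ω)·0.000 + ω·0.000 = 0.000
  β: GS value = (-7 - (-1)·0.000 - (-4)·0.000) / (6) = -1.167;  β ← (1−ω)·0.000 + ω·-1.167 = -1.050
  γ: GS value = (5 - (1)·0.000 - (-2)·-1.050) / (5) = 0.580;  γ ← (1−ω)·0.000 + ω·0.580 = 0.522

(0.000, -1.050, 0.522)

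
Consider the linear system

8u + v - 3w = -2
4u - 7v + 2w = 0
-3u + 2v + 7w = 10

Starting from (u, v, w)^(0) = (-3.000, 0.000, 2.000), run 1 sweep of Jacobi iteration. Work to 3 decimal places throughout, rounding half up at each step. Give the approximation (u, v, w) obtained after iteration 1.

Iteration 1:
  u = (-2 - (1)·0.000 - (-3)·2.000) / (8) = 0.500
  v = (0 - (4)·-3.000 - (2)·2.000) / (-7) = -1.143
  w = (10 - (-3)·-3.000 - (2)·0.000) / (7) = 0.143

(0.500, -1.143, 0.143)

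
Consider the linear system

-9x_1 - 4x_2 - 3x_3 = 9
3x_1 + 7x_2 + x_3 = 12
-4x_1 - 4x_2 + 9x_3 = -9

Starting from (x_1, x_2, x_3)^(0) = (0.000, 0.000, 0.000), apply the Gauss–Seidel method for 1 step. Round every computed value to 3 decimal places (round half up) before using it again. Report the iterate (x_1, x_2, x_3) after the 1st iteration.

Iteration 1:
  x_1 = (9 - (-4)·0.000 - (-3)·0.000) / (-9) = -1.000
  x_2 = (12 - (3)·-1.000 - (1)·0.000) / (7) = 2.143
  x_3 = (-9 - (-4)·-1.000 - (-4)·2.143) / (9) = -0.492

(-1.000, 2.143, -0.492)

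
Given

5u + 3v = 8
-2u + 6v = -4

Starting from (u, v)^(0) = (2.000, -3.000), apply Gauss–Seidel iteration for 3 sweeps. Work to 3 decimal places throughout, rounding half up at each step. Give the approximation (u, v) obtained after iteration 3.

(1.736, -0.088)

Iteration 1:
  u = (8 - (3)·-3.000) / (5) = 3.400
  v = (-4 - (-2)·3.400) / (6) = 0.467
Iteration 2:
  u = (8 - (3)·0.467) / (5) = 1.320
  v = (-4 - (-2)·1.320) / (6) = -0.227
Iteration 3:
  u = (8 - (3)·-0.227) / (5) = 1.736
  v = (-4 - (-2)·1.736) / (6) = -0.088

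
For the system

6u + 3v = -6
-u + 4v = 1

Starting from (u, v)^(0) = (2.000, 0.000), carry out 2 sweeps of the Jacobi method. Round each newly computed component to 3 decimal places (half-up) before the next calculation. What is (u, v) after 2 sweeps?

(-1.375, 0.000)

Iteration 1:
  u = (-6 - (3)·0.000) / (6) = -1.000
  v = (1 - (-1)·2.000) / (4) = 0.750
Iteration 2:
  u = (-6 - (3)·0.750) / (6) = -1.375
  v = (1 - (-1)·-1.000) / (4) = 0.000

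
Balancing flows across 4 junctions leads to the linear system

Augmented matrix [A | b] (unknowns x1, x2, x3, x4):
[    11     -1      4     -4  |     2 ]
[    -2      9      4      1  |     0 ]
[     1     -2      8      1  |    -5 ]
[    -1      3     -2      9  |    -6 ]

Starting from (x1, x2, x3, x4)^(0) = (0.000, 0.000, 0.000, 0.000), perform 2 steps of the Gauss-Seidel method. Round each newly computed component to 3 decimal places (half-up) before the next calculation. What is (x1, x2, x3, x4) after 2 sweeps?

(0.126, 0.401, -0.440, -0.884)

Iteration 1:
  x1 = (2 - (-1)·0.000 - (4)·0.000 - (-4)·0.000) / (11) = 0.182
  x2 = (0 - (-2)·0.182 - (4)·0.000 - (1)·0.000) / (9) = 0.040
  x3 = (-5 - (1)·0.182 - (-2)·0.040 - (1)·0.000) / (8) = -0.638
  x4 = (-6 - (-1)·0.182 - (3)·0.040 - (-2)·-0.638) / (9) = -0.802
Iteration 2:
  x1 = (2 - (-1)·0.040 - (4)·-0.638 - (-4)·-0.802) / (11) = 0.126
  x2 = (0 - (-2)·0.126 - (4)·-0.638 - (1)·-0.802) / (9) = 0.401
  x3 = (-5 - (1)·0.126 - (-2)·0.401 - (1)·-0.802) / (8) = -0.440
  x4 = (-6 - (-1)·0.126 - (3)·0.401 - (-2)·-0.440) / (9) = -0.884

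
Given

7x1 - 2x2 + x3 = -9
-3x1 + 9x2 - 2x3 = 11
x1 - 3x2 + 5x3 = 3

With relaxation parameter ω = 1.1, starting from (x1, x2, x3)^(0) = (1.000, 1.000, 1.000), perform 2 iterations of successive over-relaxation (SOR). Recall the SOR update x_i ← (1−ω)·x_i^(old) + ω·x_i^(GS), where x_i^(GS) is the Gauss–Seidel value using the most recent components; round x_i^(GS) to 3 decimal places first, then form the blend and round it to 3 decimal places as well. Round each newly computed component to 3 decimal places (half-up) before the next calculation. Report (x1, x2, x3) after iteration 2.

Iteration 1:
  x1: GS value = (-9 - (-2)·1.000 - (1)·1.000) / (7) = -1.143;  x1 ← (1−ω)·1.000 + ω·-1.143 = -1.357
  x2: GS value = (11 - (-3)·-1.357 - (-2)·1.000) / (9) = 0.992;  x2 ← (1−ω)·1.000 + ω·0.992 = 0.991
  x3: GS value = (3 - (1)·-1.357 - (-3)·0.991) / (5) = 1.466;  x3 ← (1−ω)·1.000 + ω·1.466 = 1.513
Iteration 2:
  x1: GS value = (-9 - (-2)·0.991 - (1)·1.513) / (7) = -1.219;  x1 ← (1−ω)·-1.357 + ω·-1.219 = -1.205
  x2: GS value = (11 - (-3)·-1.205 - (-2)·1.513) / (9) = 1.157;  x2 ← (1−ω)·0.991 + ω·1.157 = 1.174
  x3: GS value = (3 - (1)·-1.205 - (-3)·1.174) / (5) = 1.545;  x3 ← (1−ω)·1.513 + ω·1.545 = 1.548

(-1.205, 1.174, 1.548)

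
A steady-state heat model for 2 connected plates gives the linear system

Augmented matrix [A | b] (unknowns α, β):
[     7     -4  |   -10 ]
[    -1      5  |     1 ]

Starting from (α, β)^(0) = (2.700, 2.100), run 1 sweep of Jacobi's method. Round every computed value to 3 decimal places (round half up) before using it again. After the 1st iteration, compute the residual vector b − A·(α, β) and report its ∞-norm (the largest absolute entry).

5.437

Iteration 1:
  α = (-10 - (-4)·2.100) / (7) = -0.229
  β = (1 - (-1)·2.700) / (5) = 0.740
Residual b − A·x = (-5.437, -2.929); ∞-norm = 5.437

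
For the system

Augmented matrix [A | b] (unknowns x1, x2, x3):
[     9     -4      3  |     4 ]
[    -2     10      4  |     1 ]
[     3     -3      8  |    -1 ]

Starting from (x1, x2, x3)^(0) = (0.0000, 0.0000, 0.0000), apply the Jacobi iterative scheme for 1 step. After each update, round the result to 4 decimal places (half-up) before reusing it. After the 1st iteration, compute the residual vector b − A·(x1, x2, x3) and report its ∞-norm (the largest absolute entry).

Iteration 1:
  x1 = (4 - (-4)·0.0000 - (3)·0.0000) / (9) = 0.4444
  x2 = (1 - (-2)·0.0000 - (4)·0.0000) / (10) = 0.1000
  x3 = (-1 - (3)·0.0000 - (-3)·0.0000) / (8) = -0.1250
Residual b − A·x = (0.7754, 1.3888, -1.0332); ∞-norm = 1.3888

1.3888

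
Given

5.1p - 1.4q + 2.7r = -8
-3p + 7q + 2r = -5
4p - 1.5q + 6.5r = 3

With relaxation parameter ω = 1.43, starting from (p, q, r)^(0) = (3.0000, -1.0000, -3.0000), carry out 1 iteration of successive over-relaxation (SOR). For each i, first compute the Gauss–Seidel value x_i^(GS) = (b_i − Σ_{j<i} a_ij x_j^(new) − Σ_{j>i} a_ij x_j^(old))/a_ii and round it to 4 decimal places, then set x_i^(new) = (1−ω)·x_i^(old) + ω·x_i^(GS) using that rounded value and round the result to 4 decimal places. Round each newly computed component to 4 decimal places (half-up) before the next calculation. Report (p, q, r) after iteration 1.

(-1.6545, -0.3797, 3.2807)

Iteration 1:
  p: GS value = (-8 - (-1.4)·-1.0000 - (2.7)·-3.0000) / (5.1) = -0.2549;  p ← (1−ω)·3.0000 + ω·-0.2549 = -1.6545
  q: GS value = (-5 - (-3)·-1.6545 - (2)·-3.0000) / (7) = -0.5662;  q ← (1−ω)·-1.0000 + ω·-0.5662 = -0.3797
  r: GS value = (3 - (4)·-1.6545 - (-1.5)·-0.3797) / (6.5) = 1.3921;  r ← (1−ω)·-3.0000 + ω·1.3921 = 3.2807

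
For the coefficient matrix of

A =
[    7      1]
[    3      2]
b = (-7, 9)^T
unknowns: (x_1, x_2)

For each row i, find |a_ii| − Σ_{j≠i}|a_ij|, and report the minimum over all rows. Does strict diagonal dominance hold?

row 1: |7| − (1) = 6
row 2: |2| − (3) = -1
minimum over rows = -1 → not strictly diagonally dominant

-1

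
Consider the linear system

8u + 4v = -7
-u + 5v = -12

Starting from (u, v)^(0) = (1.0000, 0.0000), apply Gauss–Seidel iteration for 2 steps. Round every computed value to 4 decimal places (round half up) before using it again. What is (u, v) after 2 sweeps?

Iteration 1:
  u = (-7 - (4)·0.0000) / (8) = -0.8750
  v = (-12 - (-1)·-0.8750) / (5) = -2.5750
Iteration 2:
  u = (-7 - (4)·-2.5750) / (8) = 0.4125
  v = (-12 - (-1)·0.4125) / (5) = -2.3175

(0.4125, -2.3175)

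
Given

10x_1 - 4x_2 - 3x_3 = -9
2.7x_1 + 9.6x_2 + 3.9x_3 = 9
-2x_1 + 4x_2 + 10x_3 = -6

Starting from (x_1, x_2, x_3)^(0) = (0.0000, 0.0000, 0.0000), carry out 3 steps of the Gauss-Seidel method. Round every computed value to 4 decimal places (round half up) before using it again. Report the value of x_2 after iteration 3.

Iteration 1:
  x_1 = (-9 - (-4)·0.0000 - (-3)·0.0000) / (10) = -0.9000
  x_2 = (9 - (2.7)·-0.9000 - (3.9)·0.0000) / (9.6) = 1.1906
  x_3 = (-6 - (-2)·-0.9000 - (4)·1.1906) / (10) = -1.2562
Iteration 2:
  x_1 = (-9 - (-4)·1.1906 - (-3)·-1.2562) / (10) = -0.8006
  x_2 = (9 - (2.7)·-0.8006 - (3.9)·-1.2562) / (9.6) = 1.6730
  x_3 = (-6 - (-2)·-0.8006 - (4)·1.6730) / (10) = -1.4293
Iteration 3:
  x_1 = (-9 - (-4)·1.6730 - (-3)·-1.4293) / (10) = -0.6596
  x_2 = (9 - (2.7)·-0.6596 - (3.9)·-1.4293) / (9.6) = 1.7037
  x_3 = (-6 - (-2)·-0.6596 - (4)·1.7037) / (10) = -1.4134

1.7037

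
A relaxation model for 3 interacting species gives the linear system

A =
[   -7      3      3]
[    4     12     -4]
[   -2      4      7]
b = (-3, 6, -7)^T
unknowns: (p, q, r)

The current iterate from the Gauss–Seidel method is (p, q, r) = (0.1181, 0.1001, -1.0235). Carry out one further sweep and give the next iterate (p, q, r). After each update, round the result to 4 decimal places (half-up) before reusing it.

One sweep:
  p = (-3 - (3)·0.1001 - (3)·-1.0235) / (-7) = 0.0328
  q = (6 - (4)·0.0328 - (-4)·-1.0235) / (12) = 0.1479
  r = (-7 - (-2)·0.0328 - (4)·0.1479) / (7) = -1.0751

(0.0328, 0.1479, -1.0751)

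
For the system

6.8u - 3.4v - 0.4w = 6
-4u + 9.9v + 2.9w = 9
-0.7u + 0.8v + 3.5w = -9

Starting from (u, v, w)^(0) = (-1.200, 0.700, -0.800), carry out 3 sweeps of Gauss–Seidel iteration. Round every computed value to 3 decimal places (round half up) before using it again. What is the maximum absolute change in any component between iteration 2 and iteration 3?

Iteration 1:
  u = (6 - (-3.4)·0.700 - (-0.4)·-0.800) / (6.8) = 1.185
  v = (9 - (-4)·1.185 - (2.9)·-0.800) / (9.9) = 1.622
  w = (-9 - (-0.7)·1.185 - (0.8)·1.622) / (3.5) = -2.705
Iteration 2:
  u = (6 - (-3.4)·1.622 - (-0.4)·-2.705) / (6.8) = 1.534
  v = (9 - (-4)·1.534 - (2.9)·-2.705) / (9.9) = 2.321
  w = (-9 - (-0.7)·1.534 - (0.8)·2.321) / (3.5) = -2.795
Iteration 3:
  u = (6 - (-3.4)·2.321 - (-0.4)·-2.795) / (6.8) = 1.878
  v = (9 - (-4)·1.878 - (2.9)·-2.795) / (9.9) = 2.487
  w = (-9 - (-0.7)·1.878 - (0.8)·2.487) / (3.5) = -2.764
Change: (0.344, 0.166, 0.031) → max |·| = 0.344

0.344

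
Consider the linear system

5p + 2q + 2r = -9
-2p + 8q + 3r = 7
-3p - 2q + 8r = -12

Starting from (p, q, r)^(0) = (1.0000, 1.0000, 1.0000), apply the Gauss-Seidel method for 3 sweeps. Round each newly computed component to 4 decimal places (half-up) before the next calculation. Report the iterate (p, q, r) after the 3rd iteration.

(-1.9064, 0.9111, -1.9871)

Iteration 1:
  p = (-9 - (2)·1.0000 - (2)·1.0000) / (5) = -2.6000
  q = (7 - (-2)·-2.6000 - (3)·1.0000) / (8) = -0.1500
  r = (-12 - (-3)·-2.6000 - (-2)·-0.1500) / (8) = -2.5125
Iteration 2:
  p = (-9 - (2)·-0.1500 - (2)·-2.5125) / (5) = -0.7350
  q = (7 - (-2)·-0.7350 - (3)·-2.5125) / (8) = 1.6334
  r = (-12 - (-3)·-0.7350 - (-2)·1.6334) / (8) = -1.3673
Iteration 3:
  p = (-9 - (2)·1.6334 - (2)·-1.3673) / (5) = -1.9064
  q = (7 - (-2)·-1.9064 - (3)·-1.3673) / (8) = 0.9111
  r = (-12 - (-3)·-1.9064 - (-2)·0.9111) / (8) = -1.9871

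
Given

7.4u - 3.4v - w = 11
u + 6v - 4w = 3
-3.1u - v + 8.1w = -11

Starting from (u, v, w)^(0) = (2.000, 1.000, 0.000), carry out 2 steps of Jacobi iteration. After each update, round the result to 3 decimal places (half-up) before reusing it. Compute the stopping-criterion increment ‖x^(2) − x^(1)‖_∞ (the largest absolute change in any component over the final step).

0.446

Iteration 1:
  u = (11 - (-3.4)·1.000 - (-1)·0.000) / (7.4) = 1.946
  v = (3 - (1)·2.000 - (-4)·0.000) / (6) = 0.167
  w = (-11 - (-3.1)·2.000 - (-1)·1.000) / (8.1) = -0.469
Iteration 2:
  u = (11 - (-3.4)·0.167 - (-1)·-0.469) / (7.4) = 1.500
  v = (3 - (1)·1.946 - (-4)·-0.469) / (6) = -0.137
  w = (-11 - (-3.1)·1.946 - (-1)·0.167) / (8.1) = -0.593
Change: (-0.446, -0.304, -0.124) → max |·| = 0.446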